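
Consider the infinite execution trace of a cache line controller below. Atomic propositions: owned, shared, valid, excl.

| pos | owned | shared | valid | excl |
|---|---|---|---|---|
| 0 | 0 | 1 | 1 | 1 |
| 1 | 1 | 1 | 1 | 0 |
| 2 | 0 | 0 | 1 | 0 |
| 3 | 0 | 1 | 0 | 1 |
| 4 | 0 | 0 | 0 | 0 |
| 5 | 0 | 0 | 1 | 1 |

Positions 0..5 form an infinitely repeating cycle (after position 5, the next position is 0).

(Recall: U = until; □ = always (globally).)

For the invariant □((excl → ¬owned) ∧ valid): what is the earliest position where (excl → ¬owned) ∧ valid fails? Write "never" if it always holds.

3

Check (excl → ¬owned) ∧ valid at each position in order: 0 ✓, 1 ✓, 2 ✓.
At position 3 the labels are {excl, shared}, so (excl → ¬owned) ∧ valid is false there. This is the first violation.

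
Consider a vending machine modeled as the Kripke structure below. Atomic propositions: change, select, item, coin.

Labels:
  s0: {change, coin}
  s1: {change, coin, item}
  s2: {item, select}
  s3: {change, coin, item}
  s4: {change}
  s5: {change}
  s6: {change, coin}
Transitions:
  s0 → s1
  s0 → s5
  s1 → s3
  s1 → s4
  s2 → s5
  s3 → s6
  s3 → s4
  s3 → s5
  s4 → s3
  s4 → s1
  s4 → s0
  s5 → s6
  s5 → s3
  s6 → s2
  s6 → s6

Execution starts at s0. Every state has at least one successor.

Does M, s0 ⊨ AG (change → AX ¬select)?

Does not hold

States satisfying change → AX ¬select: {s0, s1, s2, s3, s4, s5}.
States satisfying AG (change → AX ¬select): ∅.
s6 is reachable from s0 and violates change → AX ¬select, so AG fails at s0.
s0 ∉ Sat(AG (change → AX ¬select)).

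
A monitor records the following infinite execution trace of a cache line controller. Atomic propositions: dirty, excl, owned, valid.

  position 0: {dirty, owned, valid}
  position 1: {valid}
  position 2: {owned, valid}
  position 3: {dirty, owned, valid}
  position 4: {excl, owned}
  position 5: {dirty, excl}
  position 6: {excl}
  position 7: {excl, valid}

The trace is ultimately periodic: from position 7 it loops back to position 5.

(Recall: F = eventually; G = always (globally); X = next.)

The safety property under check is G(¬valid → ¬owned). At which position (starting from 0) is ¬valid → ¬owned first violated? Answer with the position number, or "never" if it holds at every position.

4

Check ¬valid → ¬owned at each position in order: 0 ✓, 1 ✓, 2 ✓, 3 ✓.
At position 4 the labels are {excl, owned}, so ¬valid → ¬owned is false there. This is the first violation.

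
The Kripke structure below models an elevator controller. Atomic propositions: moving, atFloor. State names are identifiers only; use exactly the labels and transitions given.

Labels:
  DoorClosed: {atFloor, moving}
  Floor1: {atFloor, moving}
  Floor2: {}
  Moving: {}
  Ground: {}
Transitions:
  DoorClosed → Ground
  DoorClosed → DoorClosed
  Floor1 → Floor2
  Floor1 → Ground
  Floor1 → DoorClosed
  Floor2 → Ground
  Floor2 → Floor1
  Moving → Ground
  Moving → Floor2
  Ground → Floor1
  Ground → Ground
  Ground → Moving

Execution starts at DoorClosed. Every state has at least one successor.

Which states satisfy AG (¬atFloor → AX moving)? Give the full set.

none

States satisfying ¬atFloor → AX moving: {DoorClosed, Floor1}.
States satisfying AG (¬atFloor → AX moving): ∅.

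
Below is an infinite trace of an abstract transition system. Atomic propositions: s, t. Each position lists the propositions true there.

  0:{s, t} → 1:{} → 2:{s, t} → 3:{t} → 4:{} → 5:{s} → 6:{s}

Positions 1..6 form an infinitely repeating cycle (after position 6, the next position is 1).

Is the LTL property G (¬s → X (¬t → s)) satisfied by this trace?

Does not hold

¬s → X (¬t → s) must hold at every position from 0 onward. It fails at position 3, so G (¬s → X (¬t → s)) is false.
Positions where ¬s holds: 1, 3, 4.
Check X (¬t → s) at each: 1→ok, 3→fails, 4→ok.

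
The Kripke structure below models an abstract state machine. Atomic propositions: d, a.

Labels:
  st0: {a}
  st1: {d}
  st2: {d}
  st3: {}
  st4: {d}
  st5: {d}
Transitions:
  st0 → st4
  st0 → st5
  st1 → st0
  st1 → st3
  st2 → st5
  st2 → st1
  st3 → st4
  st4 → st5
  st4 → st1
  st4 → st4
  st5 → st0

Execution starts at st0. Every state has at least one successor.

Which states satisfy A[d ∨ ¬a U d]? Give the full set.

States satisfying d ∨ ¬a: {st1, st2, st3, st4, st5}.
States satisfying d: {st1, st2, st4, st5}.
States satisfying A[d ∨ ¬a U d]: {st1, st2, st3, st4, st5}.

{st1, st2, st3, st4, st5}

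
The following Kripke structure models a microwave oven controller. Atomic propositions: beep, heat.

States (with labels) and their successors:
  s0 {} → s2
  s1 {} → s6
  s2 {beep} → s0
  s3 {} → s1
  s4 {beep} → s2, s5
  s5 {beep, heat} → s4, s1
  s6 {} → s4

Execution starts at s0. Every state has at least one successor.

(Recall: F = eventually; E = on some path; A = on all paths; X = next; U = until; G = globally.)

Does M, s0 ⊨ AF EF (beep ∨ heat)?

Yes

States satisfying EF (beep ∨ heat): {s0, s1, s2, s3, s4, s5, s6}.
States satisfying AF EF (beep ∨ heat): {s0, s1, s2, s3, s4, s5, s6}.
s0 ∈ Sat(AF EF (beep ∨ heat)).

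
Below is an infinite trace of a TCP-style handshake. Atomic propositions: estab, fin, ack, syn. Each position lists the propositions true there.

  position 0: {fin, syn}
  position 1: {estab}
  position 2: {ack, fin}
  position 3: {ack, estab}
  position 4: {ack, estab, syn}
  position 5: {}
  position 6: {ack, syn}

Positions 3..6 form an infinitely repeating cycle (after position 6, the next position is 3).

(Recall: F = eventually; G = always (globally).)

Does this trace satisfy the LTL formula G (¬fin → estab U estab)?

No

¬fin → estab U estab must hold at every position from 0 onward. It fails at position 5, so G (¬fin → estab U estab) is false.
Positions where ¬fin holds: 1, 3, 4, 5, 6.
Check estab U estab at each: 1→ok, 3→ok, 4→ok, 5→fails, 6→fails.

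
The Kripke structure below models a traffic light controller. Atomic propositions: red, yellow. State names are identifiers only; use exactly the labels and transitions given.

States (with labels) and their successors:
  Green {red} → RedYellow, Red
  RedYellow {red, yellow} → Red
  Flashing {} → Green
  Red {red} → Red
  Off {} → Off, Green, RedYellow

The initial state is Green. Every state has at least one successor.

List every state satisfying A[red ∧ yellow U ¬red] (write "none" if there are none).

States satisfying red ∧ yellow: {RedYellow}.
States satisfying ¬red: {Flashing, Off}.
States satisfying A[red ∧ yellow U ¬red]: {Flashing, Off}.

{Flashing, Off}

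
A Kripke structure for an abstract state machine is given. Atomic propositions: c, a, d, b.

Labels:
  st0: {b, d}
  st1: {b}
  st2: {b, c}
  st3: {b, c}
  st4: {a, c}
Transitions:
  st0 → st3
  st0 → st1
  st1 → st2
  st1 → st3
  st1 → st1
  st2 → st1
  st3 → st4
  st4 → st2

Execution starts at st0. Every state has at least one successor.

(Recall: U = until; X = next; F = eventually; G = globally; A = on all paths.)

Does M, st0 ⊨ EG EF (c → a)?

Yes

States satisfying EF (c → a): {st0, st1, st2, st3, st4}.
States satisfying EG EF (c → a): {st0, st1, st2, st3, st4}.
st0 ∈ Sat(EG EF (c → a)).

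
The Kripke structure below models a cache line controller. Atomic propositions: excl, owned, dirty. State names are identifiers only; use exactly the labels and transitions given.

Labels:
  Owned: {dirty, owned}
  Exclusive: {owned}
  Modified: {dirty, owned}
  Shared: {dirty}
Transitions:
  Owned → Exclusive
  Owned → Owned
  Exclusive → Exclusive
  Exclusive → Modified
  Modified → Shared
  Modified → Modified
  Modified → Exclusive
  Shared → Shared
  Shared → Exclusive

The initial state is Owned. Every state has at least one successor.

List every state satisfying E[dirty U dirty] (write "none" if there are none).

{Owned, Modified, Shared}

States satisfying dirty: {Owned, Modified, Shared}.
States satisfying E[dirty U dirty]: {Owned, Modified, Shared}.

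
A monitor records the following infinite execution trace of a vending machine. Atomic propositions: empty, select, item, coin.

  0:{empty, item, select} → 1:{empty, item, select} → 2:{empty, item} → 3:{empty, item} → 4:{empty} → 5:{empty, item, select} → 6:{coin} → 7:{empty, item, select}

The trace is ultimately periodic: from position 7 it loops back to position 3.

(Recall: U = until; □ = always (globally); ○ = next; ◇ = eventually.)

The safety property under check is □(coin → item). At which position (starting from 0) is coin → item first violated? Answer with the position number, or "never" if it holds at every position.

6

Check coin → item at each position in order: 0 ✓, 1 ✓, 2 ✓, 3 ✓, 4 ✓, 5 ✓.
At position 6 the labels are {coin}, so coin → item is false there. This is the first violation.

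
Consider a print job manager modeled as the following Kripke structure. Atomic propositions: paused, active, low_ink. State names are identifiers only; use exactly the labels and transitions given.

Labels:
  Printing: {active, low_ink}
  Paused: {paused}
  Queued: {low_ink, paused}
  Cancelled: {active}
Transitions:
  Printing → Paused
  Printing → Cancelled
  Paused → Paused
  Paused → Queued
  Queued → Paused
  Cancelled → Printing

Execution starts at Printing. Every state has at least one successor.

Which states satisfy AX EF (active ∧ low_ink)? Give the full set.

States satisfying EF (active ∧ low_ink): {Printing, Cancelled}.
States satisfying AX EF (active ∧ low_ink): {Cancelled}.

{Cancelled}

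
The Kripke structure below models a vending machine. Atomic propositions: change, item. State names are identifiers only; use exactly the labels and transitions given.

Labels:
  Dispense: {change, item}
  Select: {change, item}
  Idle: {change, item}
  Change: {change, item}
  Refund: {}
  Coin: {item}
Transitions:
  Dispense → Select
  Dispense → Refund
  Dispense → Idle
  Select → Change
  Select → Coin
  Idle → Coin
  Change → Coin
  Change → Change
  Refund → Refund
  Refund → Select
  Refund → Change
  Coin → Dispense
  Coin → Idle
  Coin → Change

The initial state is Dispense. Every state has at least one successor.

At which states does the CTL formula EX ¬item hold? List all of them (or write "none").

{Dispense, Refund}

States satisfying ¬item: {Refund}.
States satisfying EX ¬item: {Dispense, Refund}.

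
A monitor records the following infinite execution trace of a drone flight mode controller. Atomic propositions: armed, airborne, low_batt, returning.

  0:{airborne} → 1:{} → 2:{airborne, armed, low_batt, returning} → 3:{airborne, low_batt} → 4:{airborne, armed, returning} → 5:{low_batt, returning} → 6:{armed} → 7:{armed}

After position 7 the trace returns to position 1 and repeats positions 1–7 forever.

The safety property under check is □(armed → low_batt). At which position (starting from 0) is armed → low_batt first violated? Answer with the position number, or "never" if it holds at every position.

4

Check armed → low_batt at each position in order: 0 ✓, 1 ✓, 2 ✓, 3 ✓.
At position 4 the labels are {airborne, armed, returning}, so armed → low_batt is false there. This is the first violation.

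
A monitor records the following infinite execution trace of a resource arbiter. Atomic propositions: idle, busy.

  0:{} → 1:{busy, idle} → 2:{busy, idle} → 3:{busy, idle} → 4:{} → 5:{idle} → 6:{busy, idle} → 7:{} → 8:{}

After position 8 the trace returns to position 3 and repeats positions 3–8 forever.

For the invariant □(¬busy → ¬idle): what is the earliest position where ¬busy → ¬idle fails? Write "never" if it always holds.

Check ¬busy → ¬idle at each position in order: 0 ✓, 1 ✓, 2 ✓, 3 ✓, 4 ✓.
At position 5 the labels are {idle}, so ¬busy → ¬idle is false there. This is the first violation.

5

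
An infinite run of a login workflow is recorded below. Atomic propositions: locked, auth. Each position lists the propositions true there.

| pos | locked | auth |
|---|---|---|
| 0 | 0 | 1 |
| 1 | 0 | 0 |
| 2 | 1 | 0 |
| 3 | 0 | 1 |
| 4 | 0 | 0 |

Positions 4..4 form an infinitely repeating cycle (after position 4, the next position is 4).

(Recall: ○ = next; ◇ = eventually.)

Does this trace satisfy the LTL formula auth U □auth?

Walking from position 0: at position 1, □auth has not yet held and auth fails, so auth U □auth is false.

Violated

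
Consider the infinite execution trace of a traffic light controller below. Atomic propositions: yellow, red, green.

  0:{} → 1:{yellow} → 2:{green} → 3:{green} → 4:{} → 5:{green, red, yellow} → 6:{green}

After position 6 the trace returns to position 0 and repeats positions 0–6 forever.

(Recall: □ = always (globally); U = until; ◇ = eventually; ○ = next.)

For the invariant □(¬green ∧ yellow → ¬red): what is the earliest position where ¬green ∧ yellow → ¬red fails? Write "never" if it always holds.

never

¬green ∧ yellow → ¬red holds at every position 0..6, and those are all the positions the trace ever visits, so the invariant □(¬green ∧ yellow → ¬red) is never violated.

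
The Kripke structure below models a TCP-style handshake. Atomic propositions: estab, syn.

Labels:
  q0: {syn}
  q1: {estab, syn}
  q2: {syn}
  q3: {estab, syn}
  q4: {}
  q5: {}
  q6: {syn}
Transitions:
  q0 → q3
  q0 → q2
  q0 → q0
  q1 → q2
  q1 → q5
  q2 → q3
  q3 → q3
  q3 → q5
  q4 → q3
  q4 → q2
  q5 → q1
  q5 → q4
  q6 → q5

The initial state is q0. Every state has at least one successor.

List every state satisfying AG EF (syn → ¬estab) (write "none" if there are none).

States satisfying EF (syn → ¬estab): {q0, q1, q2, q3, q4, q5, q6}.
States satisfying AG EF (syn → ¬estab): {q0, q1, q2, q3, q4, q5, q6}.

{q0, q1, q2, q3, q4, q5, q6}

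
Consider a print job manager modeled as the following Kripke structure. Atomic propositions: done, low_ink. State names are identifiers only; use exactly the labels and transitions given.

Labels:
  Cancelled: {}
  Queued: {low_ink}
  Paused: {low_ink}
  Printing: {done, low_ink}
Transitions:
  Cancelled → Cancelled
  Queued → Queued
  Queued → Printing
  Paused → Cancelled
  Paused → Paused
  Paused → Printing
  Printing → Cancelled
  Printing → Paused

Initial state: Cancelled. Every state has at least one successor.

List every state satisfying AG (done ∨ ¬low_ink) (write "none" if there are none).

States satisfying done ∨ ¬low_ink: {Cancelled, Printing}.
States satisfying AG (done ∨ ¬low_ink): {Cancelled}.

{Cancelled}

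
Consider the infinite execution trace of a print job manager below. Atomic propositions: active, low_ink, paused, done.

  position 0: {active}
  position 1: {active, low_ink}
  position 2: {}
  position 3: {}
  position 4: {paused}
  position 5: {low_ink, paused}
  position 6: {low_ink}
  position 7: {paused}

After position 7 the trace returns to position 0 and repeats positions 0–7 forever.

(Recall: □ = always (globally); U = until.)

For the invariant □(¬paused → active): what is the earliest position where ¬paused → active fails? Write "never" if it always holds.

2

Check ¬paused → active at each position in order: 0 ✓, 1 ✓.
At position 2 the labels are {}, so ¬paused → active is false there. This is the first violation.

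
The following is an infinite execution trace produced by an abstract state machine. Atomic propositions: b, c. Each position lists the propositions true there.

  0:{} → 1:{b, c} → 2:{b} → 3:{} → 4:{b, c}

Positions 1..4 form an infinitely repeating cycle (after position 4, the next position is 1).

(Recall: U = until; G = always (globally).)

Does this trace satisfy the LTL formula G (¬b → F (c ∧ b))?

¬b → F (c ∧ b) holds at every position 0..4, and those are all positions ever visited, so G (¬b → F (c ∧ b)) holds.
Positions where ¬b holds: 0, 3.
Check F (c ∧ b) at each: 0→ok, 3→ok.

Yes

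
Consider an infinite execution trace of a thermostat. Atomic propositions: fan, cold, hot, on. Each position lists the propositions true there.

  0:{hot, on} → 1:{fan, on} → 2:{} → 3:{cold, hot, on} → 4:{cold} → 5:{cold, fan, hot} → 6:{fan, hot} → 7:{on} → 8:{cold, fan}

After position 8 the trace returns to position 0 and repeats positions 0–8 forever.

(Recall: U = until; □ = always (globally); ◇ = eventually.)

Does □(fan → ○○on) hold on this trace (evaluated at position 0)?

fan → ○○on must hold at every position from 0 onward. It fails at position 6, so □(fan → ○○on) is false.
Positions where fan holds: 1, 5, 6, 8.
Check ○○on at each: 1→ok, 5→ok, 6→fails, 8→ok.

No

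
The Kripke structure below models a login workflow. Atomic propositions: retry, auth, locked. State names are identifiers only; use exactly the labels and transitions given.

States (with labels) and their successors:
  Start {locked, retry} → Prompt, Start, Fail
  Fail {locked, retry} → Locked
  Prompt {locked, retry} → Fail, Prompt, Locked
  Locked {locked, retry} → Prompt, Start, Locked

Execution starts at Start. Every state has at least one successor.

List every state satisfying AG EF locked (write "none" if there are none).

{Start, Fail, Prompt, Locked}

States satisfying EF locked: {Start, Fail, Prompt, Locked}.
States satisfying AG EF locked: {Start, Fail, Prompt, Locked}.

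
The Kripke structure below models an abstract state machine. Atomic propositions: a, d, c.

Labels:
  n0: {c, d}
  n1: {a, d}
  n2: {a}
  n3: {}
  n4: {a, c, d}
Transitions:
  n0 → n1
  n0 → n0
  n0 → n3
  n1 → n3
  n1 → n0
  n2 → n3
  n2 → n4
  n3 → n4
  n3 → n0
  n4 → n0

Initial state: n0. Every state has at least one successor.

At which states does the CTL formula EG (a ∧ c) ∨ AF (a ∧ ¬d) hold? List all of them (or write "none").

{n2}

States satisfying a ∧ c: {n4}.
States satisfying EG (a ∧ c): ∅.
States satisfying a ∧ ¬d: {n2}.
States satisfying AF (a ∧ ¬d): {n2}.
States satisfying EG (a ∧ c) ∨ AF (a ∧ ¬d): {n2}.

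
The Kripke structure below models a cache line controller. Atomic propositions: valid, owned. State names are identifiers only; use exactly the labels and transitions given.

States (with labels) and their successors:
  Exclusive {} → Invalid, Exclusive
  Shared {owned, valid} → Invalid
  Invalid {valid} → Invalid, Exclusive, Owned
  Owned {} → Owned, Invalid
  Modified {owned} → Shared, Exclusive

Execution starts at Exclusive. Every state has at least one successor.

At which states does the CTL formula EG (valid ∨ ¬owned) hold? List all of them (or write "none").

{Exclusive, Shared, Invalid, Owned}

States satisfying valid ∨ ¬owned: {Exclusive, Shared, Invalid, Owned}.
States satisfying EG (valid ∨ ¬owned): {Exclusive, Shared, Invalid, Owned}.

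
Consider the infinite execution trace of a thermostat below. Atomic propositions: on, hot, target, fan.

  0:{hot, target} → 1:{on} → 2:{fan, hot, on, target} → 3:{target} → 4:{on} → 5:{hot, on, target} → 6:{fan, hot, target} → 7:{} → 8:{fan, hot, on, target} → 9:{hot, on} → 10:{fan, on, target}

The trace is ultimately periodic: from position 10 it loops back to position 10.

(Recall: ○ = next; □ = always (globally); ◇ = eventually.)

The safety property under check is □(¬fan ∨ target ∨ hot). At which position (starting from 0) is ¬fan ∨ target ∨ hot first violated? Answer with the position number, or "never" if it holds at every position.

never

¬fan ∨ target ∨ hot holds at every position 0..10, and those are all the positions the trace ever visits, so the invariant □(¬fan ∨ target ∨ hot) is never violated.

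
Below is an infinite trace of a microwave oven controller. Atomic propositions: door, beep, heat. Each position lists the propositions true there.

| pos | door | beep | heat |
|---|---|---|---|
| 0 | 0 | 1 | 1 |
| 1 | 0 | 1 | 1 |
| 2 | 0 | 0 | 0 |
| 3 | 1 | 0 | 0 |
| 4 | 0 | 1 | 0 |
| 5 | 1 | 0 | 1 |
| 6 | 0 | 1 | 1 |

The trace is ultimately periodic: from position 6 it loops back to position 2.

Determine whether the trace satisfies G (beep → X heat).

beep → X heat must hold at every position from 0 onward. It fails at position 1, so G (beep → X heat) is false.
Positions where beep holds: 0, 1, 4, 6.
Check X heat at each: 0→ok, 1→fails, 4→ok, 6→fails.

Does not hold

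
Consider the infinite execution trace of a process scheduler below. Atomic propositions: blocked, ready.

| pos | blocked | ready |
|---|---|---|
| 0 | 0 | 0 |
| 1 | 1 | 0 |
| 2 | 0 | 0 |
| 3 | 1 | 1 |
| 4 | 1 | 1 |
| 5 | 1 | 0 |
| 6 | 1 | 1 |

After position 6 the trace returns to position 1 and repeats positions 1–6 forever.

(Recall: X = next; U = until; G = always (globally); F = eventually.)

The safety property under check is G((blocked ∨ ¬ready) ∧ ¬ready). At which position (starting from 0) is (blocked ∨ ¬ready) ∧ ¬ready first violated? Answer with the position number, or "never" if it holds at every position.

3

Check (blocked ∨ ¬ready) ∧ ¬ready at each position in order: 0 ✓, 1 ✓, 2 ✓.
At position 3 the labels are {blocked, ready}, so (blocked ∨ ¬ready) ∧ ¬ready is false there. This is the first violation.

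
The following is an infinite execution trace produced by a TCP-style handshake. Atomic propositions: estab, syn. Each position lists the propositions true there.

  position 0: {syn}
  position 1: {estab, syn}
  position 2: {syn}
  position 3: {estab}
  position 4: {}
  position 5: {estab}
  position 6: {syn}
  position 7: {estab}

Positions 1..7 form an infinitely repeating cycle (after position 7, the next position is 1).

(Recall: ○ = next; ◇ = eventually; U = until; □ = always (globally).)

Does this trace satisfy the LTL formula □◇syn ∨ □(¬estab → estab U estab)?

◇syn holds at every position 0..7, and those are all positions ever visited, so □◇syn holds.
¬estab → estab U estab must hold at every position from 0 onward. It fails at position 0, so □(¬estab → estab U estab) is false.
Positions where ¬estab holds: 0, 2, 4, 6.
Check estab U estab at each: 0→fails, 2→fails, 4→fails, 6→fails.
At position 0: □◇syn is true; □(¬estab → estab U estab) is false; so □◇syn ∨ □(¬estab → estab U estab) is true.

Satisfied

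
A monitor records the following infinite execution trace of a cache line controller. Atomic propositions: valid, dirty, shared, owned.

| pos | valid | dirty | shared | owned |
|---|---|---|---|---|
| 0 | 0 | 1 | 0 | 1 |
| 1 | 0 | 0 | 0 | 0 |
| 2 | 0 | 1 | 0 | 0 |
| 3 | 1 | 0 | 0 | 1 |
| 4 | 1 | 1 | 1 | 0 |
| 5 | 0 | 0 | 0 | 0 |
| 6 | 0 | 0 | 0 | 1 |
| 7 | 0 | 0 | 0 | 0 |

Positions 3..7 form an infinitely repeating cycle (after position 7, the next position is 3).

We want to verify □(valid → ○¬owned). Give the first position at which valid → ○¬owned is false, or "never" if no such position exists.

valid → ○¬owned holds at every position 0..7, and those are all the positions the trace ever visits, so the invariant □(valid → ○¬owned) is never violated.

never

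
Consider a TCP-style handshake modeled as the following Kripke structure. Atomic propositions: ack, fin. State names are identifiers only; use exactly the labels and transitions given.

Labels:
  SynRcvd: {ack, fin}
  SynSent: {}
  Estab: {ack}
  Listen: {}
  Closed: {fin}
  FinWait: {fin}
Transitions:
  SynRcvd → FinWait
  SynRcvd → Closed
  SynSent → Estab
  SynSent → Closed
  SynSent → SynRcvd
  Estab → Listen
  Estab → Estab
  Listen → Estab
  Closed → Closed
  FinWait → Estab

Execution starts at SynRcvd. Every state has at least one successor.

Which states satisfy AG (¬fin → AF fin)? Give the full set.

States satisfying ¬fin → AF fin: {SynRcvd, Closed, FinWait}.
States satisfying AG (¬fin → AF fin): {Closed}.

{Closed}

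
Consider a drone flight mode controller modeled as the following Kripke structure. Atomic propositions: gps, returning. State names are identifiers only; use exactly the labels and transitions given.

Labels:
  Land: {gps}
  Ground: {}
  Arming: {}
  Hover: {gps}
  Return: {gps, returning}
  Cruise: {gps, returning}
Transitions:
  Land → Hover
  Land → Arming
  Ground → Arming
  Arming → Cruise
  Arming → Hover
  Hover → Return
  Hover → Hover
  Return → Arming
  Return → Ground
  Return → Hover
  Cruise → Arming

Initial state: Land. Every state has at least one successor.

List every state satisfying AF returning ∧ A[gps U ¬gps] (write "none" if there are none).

{Cruise}

States satisfying returning: {Return, Cruise}.
States satisfying AF returning: {Return, Cruise}.
States satisfying gps: {Land, Hover, Return, Cruise}.
States satisfying ¬gps: {Ground, Arming}.
States satisfying A[gps U ¬gps]: {Ground, Arming, Cruise}.
States satisfying AF returning ∧ A[gps U ¬gps]: {Cruise}.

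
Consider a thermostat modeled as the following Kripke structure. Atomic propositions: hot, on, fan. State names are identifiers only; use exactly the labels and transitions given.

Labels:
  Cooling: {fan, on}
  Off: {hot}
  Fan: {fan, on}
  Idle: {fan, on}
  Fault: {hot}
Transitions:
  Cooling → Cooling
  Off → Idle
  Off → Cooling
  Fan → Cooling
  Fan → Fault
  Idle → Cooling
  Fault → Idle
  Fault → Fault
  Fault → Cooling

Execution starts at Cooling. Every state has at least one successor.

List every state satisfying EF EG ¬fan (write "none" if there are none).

{Fan, Fault}

States satisfying EG ¬fan: {Fault}.
States satisfying EF EG ¬fan: {Fan, Fault}.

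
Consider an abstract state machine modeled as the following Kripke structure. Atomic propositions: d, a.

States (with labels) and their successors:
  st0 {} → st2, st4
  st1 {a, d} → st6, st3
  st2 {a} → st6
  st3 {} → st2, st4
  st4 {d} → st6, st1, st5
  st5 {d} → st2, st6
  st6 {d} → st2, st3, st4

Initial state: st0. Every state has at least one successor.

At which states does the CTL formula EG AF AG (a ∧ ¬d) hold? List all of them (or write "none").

none

States satisfying AF AG (a ∧ ¬d): ∅.
States satisfying EG AF AG (a ∧ ¬d): ∅.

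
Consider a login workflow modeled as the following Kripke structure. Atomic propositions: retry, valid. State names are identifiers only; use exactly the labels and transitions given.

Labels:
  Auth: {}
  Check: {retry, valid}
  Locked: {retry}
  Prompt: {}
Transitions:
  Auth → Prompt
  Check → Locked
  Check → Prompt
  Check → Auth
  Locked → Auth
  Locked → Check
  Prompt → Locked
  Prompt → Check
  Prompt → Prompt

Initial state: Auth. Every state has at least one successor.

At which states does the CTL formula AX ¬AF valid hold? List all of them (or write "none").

{Auth, Check}

States satisfying ¬AF valid: {Auth, Locked, Prompt}.
States satisfying AX ¬AF valid: {Auth, Check}.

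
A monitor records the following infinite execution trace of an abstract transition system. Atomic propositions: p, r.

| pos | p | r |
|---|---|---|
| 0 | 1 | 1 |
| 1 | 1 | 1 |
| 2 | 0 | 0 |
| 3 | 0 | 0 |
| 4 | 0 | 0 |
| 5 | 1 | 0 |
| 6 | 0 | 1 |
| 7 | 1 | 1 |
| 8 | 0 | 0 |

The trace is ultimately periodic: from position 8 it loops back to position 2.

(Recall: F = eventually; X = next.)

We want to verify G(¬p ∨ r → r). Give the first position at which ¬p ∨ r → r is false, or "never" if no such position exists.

2

Check ¬p ∨ r → r at each position in order: 0 ✓, 1 ✓.
At position 2 the labels are {}, so ¬p ∨ r → r is false there. This is the first violation.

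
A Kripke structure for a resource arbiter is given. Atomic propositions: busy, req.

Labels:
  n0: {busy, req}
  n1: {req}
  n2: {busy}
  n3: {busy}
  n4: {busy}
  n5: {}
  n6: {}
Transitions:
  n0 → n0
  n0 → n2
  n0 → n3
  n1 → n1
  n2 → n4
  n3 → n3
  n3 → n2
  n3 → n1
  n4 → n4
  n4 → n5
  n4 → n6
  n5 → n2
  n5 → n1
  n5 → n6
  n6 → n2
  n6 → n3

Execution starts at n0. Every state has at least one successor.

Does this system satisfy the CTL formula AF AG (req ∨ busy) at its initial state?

Violated

States satisfying AG (req ∨ busy): {n1}.
States satisfying AF AG (req ∨ busy): {n1}.
There is a path from n0 along which AG (req ∨ busy) never holds.
n0 ∉ Sat(AF AG (req ∨ busy)).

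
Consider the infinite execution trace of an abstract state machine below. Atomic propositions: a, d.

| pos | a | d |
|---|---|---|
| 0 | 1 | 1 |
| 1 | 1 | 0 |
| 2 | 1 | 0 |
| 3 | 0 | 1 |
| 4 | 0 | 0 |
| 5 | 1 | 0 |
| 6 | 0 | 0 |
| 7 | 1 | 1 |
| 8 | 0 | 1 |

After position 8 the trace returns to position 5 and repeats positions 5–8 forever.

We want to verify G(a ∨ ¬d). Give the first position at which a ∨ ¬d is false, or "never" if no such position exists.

Check a ∨ ¬d at each position in order: 0 ✓, 1 ✓, 2 ✓.
At position 3 the labels are {d}, so a ∨ ¬d is false there. This is the first violation.

3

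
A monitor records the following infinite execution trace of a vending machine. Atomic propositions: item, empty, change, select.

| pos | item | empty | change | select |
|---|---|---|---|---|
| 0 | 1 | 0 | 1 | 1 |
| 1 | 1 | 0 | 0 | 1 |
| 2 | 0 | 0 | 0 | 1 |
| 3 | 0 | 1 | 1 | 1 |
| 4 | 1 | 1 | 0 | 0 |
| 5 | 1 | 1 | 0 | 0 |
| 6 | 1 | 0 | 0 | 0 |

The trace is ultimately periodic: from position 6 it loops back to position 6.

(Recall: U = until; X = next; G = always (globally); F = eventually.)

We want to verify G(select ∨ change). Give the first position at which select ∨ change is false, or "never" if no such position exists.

4

Check select ∨ change at each position in order: 0 ✓, 1 ✓, 2 ✓, 3 ✓.
At position 4 the labels are {empty, item}, so select ∨ change is false there. This is the first violation.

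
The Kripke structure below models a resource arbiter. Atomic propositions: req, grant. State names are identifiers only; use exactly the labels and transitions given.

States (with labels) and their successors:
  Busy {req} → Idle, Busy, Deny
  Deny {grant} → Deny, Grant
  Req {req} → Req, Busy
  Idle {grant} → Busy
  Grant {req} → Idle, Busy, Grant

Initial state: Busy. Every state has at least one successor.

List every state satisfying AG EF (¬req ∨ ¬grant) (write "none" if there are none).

{Busy, Deny, Req, Idle, Grant}

States satisfying EF (¬req ∨ ¬grant): {Busy, Deny, Req, Idle, Grant}.
States satisfying AG EF (¬req ∨ ¬grant): {Busy, Deny, Req, Idle, Grant}.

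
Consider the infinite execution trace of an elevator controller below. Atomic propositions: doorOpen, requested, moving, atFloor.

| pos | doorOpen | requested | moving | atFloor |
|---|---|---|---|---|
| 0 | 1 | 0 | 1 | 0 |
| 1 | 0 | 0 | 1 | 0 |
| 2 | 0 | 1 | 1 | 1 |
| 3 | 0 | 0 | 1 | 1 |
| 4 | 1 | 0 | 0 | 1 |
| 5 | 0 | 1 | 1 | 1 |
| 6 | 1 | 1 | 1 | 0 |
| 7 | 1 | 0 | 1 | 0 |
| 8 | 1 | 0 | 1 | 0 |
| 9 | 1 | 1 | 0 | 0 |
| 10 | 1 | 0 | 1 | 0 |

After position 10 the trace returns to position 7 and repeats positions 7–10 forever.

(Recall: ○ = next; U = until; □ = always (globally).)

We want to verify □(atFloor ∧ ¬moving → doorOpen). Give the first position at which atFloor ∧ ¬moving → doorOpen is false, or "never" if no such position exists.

atFloor ∧ ¬moving → doorOpen holds at every position 0..10, and those are all the positions the trace ever visits, so the invariant □(atFloor ∧ ¬moving → doorOpen) is never violated.

never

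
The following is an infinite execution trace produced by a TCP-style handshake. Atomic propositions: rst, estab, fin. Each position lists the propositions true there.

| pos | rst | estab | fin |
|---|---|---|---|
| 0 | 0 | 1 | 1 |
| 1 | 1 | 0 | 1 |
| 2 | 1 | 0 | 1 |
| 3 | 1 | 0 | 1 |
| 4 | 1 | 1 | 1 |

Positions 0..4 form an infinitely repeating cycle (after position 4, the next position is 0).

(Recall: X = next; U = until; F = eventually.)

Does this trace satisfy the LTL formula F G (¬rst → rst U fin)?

G (¬rst → rst U fin) holds at position 0, which is reachable from 0, so F G (¬rst → rst U fin) holds.

Satisfied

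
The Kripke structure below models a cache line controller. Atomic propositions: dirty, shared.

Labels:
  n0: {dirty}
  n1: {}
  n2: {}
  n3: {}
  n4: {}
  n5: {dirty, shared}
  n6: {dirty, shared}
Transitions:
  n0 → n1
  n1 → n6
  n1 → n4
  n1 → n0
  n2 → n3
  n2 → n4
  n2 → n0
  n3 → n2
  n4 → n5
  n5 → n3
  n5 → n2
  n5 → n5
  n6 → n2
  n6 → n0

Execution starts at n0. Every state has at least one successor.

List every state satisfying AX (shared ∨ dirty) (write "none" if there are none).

{n4}

States satisfying shared ∨ dirty: {n0, n5, n6}.
States satisfying AX (shared ∨ dirty): {n4}.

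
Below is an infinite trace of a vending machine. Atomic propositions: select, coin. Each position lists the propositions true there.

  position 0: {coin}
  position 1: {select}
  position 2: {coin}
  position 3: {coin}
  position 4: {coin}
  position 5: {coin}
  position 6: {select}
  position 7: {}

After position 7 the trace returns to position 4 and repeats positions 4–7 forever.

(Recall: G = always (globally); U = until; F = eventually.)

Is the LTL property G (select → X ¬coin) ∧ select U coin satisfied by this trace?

Does not hold

select → X ¬coin must hold at every position from 0 onward. It fails at position 1, so G (select → X ¬coin) is false.
Positions where select holds: 1, 6.
Check X ¬coin at each: 1→fails, 6→ok.
Walking from position 0: coin first holds at position 0, and select holds at every earlier position along the way, so select U coin holds.
At position 0: G (select → X ¬coin) is false; select U coin is true; so G (select → X ¬coin) ∧ select U coin is false.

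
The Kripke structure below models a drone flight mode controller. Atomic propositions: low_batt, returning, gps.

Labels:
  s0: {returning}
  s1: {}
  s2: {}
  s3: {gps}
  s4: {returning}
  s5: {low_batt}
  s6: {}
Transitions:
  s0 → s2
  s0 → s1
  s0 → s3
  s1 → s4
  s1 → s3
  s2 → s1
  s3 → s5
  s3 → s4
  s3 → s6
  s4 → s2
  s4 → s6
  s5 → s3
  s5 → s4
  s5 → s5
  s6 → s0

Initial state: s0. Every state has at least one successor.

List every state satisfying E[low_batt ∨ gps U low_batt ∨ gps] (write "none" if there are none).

States satisfying low_batt ∨ gps: {s3, s5}.
States satisfying E[low_batt ∨ gps U low_batt ∨ gps]: {s3, s5}.

{s3, s5}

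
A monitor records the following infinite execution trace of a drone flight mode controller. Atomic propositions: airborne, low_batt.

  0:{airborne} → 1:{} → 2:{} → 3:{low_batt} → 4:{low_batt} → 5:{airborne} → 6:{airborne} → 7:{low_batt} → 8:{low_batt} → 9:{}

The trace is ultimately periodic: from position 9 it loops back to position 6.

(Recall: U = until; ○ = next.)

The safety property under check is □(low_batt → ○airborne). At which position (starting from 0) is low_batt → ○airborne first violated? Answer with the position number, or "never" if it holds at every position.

Check low_batt → ○airborne at each position in order: 0 ✓, 1 ✓, 2 ✓.
At position 3 the labels are {low_batt} and the next position 4 has {low_batt}, so low_batt → ○airborne is false there. This is the first violation.

3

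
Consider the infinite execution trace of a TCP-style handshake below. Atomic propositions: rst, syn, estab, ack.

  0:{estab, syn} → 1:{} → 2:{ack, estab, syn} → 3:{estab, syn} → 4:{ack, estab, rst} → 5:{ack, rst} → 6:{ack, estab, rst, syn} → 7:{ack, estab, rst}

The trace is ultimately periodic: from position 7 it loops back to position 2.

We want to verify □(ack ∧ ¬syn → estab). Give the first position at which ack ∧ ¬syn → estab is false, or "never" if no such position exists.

Check ack ∧ ¬syn → estab at each position in order: 0 ✓, 1 ✓, 2 ✓, 3 ✓, 4 ✓.
At position 5 the labels are {ack, rst}, so ack ∧ ¬syn → estab is false there. This is the first violation.

5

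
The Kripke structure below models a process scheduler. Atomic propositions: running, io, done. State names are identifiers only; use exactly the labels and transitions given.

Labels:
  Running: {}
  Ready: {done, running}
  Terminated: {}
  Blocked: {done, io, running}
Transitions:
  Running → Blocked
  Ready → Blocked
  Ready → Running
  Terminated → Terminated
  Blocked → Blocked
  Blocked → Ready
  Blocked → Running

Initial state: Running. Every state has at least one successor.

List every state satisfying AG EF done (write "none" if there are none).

States satisfying EF done: {Running, Ready, Blocked}.
States satisfying AG EF done: {Running, Ready, Blocked}.

{Running, Ready, Blocked}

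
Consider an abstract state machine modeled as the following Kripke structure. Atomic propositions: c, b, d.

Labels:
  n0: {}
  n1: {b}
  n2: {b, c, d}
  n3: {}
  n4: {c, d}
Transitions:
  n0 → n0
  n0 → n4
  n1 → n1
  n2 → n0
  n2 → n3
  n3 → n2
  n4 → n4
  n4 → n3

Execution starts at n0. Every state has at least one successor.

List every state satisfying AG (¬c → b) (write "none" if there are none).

{n1}

States satisfying ¬c → b: {n1, n2, n4}.
States satisfying AG (¬c → b): {n1}.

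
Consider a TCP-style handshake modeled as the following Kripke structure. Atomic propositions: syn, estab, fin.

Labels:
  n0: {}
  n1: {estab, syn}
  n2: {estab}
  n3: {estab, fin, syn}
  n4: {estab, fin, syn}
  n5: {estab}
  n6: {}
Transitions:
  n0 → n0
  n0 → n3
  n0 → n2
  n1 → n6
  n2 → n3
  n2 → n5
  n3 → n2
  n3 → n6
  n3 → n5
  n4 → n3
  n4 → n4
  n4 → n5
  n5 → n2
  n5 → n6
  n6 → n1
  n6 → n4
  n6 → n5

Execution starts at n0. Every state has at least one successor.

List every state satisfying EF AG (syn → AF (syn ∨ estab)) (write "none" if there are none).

States satisfying AG (syn → AF (syn ∨ estab)): {n0, n1, n2, n3, n4, n5, n6}.
States satisfying EF AG (syn → AF (syn ∨ estab)): {n0, n1, n2, n3, n4, n5, n6}.

{n0, n1, n2, n3, n4, n5, n6}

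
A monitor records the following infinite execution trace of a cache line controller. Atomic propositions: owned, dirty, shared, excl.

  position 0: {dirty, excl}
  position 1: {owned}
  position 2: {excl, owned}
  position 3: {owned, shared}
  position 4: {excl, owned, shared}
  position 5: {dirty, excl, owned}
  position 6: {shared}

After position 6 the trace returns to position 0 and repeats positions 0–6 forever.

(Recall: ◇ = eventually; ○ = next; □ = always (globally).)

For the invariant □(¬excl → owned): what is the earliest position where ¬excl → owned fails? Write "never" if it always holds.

6

Check ¬excl → owned at each position in order: 0 ✓, 1 ✓, 2 ✓, 3 ✓, 4 ✓, 5 ✓.
At position 6 the labels are {shared}, so ¬excl → owned is false there. This is the first violation.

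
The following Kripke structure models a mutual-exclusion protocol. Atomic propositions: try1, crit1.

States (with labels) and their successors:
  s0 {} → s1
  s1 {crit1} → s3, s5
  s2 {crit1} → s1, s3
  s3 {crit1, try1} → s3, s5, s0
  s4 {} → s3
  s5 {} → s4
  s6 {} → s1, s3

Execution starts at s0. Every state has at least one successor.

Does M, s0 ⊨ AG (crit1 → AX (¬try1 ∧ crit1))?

No

States satisfying crit1 → AX (¬try1 ∧ crit1): {s0, s4, s5, s6}.
States satisfying AG (crit1 → AX (¬try1 ∧ crit1)): ∅.
s1 is reachable from s0 and violates crit1 → AX (¬try1 ∧ crit1), so AG fails at s0.
s0 ∉ Sat(AG (crit1 → AX (¬try1 ∧ crit1))).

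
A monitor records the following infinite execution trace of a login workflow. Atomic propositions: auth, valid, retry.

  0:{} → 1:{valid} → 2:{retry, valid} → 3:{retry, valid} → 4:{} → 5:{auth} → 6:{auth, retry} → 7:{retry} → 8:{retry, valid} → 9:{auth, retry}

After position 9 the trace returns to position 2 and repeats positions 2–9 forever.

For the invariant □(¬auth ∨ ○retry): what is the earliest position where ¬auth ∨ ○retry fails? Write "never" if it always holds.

never

¬auth ∨ ○retry holds at every position 0..9, and those are all the positions the trace ever visits, so the invariant □(¬auth ∨ ○retry) is never violated.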